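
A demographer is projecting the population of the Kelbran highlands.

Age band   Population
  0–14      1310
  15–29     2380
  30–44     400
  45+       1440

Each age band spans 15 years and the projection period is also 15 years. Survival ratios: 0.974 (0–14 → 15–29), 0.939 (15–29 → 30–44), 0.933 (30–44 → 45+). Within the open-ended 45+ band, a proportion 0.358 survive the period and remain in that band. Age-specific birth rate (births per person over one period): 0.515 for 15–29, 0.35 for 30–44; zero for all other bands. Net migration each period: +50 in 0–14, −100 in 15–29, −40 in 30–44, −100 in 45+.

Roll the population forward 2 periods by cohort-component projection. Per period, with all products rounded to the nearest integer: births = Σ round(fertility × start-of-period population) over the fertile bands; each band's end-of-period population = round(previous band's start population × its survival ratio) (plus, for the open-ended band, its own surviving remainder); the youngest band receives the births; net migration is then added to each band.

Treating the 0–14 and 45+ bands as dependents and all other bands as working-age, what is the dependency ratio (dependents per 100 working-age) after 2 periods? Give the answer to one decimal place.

After projecting period 1:
Births: 2380 * 0.515 = 1226 ; 400 * 0.35 = 140 → total 1366
15–29: 1310 * 0.974 = 1276
30–44: 2380 * 0.939 = 2235
45+: 400 * 0.933 + 1440 * 0.358 = 373 + 516 = 889
Net migration: 0–14 + 50 → 1416; 15–29 − 100 → 1176; 30–44 − 40 → 2195; 45+ − 100 → 789
→ [1416, 1176, 2195, 789]
After projecting period 2:
Births: 1176 * 0.515 = 606 ; 2195 * 0.35 = 768 → total 1374
15–29: 1416 * 0.974 = 1379
30–44: 1176 * 0.939 = 1104
45+: 2195 * 0.933 + 789 * 0.358 = 2048 + 282 = 2330
Net migration: 0–14 + 50 → 1424; 15–29 − 100 → 1279; 30–44 − 40 → 1064; 45+ − 100 → 2230
→ [1424, 1279, 1064, 2230]
Dependents (band 0–14 + band 45+) = 1424 + 2230 = 3654; working-age = 2343; ratio = 3654/2343 × 100 = 156.0

156.0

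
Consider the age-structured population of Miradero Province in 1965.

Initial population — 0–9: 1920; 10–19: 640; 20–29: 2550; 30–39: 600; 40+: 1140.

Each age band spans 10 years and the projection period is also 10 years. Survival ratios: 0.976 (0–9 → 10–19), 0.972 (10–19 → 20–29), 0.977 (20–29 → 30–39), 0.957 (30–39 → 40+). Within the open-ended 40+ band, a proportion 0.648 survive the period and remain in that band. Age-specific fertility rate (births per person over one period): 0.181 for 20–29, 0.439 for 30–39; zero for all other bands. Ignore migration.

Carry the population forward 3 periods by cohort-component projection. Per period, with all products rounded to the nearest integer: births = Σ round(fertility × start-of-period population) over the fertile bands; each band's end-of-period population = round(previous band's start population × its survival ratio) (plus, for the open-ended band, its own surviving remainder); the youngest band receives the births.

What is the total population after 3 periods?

Let band 1 be 0–9 through band 5 = 40+.
After projecting period 1:
Births: 2550 * 0.181 = 462, 600 * 0.439 = 263 → 725
Band 2: 1920 * 0.976 = 1874
Band 3: 640 * 0.972 = 622
Band 4: 2550 * 0.977 = 2491
Band 5: 600 * 0.957 + 1140 * 0.648 = 574 + 739 = 1313
Population now: 0–9=725, 10–19=1874, 20–29=622, 30–39=2491, 40+=1313
After projecting period 2:
Births: 622 * 0.181 = 113, 2491 * 0.439 = 1094 → 1207
Band 2: 725 * 0.976 = 708
Band 3: 1874 * 0.972 = 1822
Band 4: 622 * 0.977 = 608
Band 5: 2491 * 0.957 + 1313 * 0.648 = 2384 + 851 = 3235
Population now: 0–9=1207, 10–19=708, 20–29=1822, 30–39=608, 40+=3235
After projecting period 3:
Births: 1822 * 0.181 = 330, 608 * 0.439 = 267 → 597
Band 2: 1207 * 0.976 = 1178
Band 3: 708 * 0.972 = 688
Band 4: 1822 * 0.977 = 1780
Band 5: 608 * 0.957 + 3235 * 0.648 = 582 + 2096 = 2678
Population now: 0–9=597, 10–19=1178, 20–29=688, 30–39=1780, 40+=2678
Total after period 3: 597 + 1178 + 688 + 1780 + 2678 = 6921

6921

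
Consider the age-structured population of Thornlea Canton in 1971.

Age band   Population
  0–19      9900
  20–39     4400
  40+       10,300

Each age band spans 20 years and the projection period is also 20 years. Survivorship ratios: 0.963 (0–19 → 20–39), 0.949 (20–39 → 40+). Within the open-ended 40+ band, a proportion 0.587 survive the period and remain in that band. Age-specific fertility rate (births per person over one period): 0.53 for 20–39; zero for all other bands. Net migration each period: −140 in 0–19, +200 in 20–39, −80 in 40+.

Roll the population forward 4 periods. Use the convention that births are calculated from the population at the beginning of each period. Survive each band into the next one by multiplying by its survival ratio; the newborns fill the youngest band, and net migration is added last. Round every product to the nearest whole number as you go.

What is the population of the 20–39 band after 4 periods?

After projecting period 1:
Births: 4400 * 0.53 = 2332
20–39: 9900 * 0.963 = 9534
40+: 4400 * 0.949 + 10300 * 0.587 = 4176 + 6046 = 10222
Net migration: 0–19 − 140 → 2192; 20–39 + 200 → 9734; 40+ − 80 → 10142
End of period: [2192, 9734, 10142]
After projecting period 2:
Births: 9734 * 0.53 = 5159
20–39: 2192 * 0.963 = 2111
40+: 9734 * 0.949 + 10142 * 0.587 = 9238 + 5953 = 15191
Net migration: 0–19 − 140 → 5019; 20–39 + 200 → 2311; 40+ − 80 → 15111
End of period: [5019, 2311, 15111]
After projecting period 3:
Births: 2311 * 0.53 = 1225
20–39: 5019 * 0.963 = 4833
40+: 2311 * 0.949 + 15111 * 0.587 = 2193 + 8870 = 11063
Net migration: 0–19 − 140 → 1085; 20–39 + 200 → 5033; 40+ − 80 → 10983
End of period: [1085, 5033, 10983]
After projecting period 4:
Births: 5033 * 0.53 = 2667
20–39: 1085 * 0.963 = 1045
40+: 5033 * 0.949 + 10983 * 0.587 = 4776 + 6447 = 11223
Net migration: 0–19 − 140 → 2527; 20–39 + 200 → 1245; 40+ − 80 → 11143
End of period: [2527, 1245, 11143]

1245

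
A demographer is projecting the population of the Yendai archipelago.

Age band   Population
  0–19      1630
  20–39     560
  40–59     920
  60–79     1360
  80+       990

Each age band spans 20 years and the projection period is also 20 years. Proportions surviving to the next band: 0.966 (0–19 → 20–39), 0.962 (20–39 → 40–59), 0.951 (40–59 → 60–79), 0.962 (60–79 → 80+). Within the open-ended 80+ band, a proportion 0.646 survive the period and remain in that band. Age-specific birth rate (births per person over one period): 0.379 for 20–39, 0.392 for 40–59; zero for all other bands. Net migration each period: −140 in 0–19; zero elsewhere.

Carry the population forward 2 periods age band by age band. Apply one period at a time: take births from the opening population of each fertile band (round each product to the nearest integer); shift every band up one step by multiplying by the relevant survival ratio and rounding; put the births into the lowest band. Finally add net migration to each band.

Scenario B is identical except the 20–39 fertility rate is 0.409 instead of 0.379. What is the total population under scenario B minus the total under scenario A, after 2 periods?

Let band 1 be 0–19 through band 5 = 80+.
[period 1]
Births: 560 * 0.379 = 212 ; 920 * 0.392 = 361 — total 573
Band 2: 1630 * 0.966 = 1575
Band 3: 560 * 0.962 = 539
Band 4: 920 * 0.951 = 875
Band 5: 1360 * 0.962 + 990 * 0.646 = 1308 + 640 = 1948
Net migration: Band 1 − 140 → 433
End of period: [433, 1575, 539, 875, 1948]
[period 2]
Births: 1575 * 0.379 = 597 ; 539 * 0.392 = 211 — total 808
Band 2: 433 * 0.966 = 418
Band 3: 1575 * 0.962 = 1515
Band 4: 539 * 0.951 = 513
Band 5: 875 * 0.962 + 1948 * 0.646 = 842 + 1258 = 2100
Net migration: Band 1 − 140 → 668
End of period: [668, 418, 1515, 513, 2100]
Scenario A total after 2 periods: 5214
Scenario B projection —
[period 1]
Births: 560 * 0.409 = 229 ; 920 * 0.392 = 361 — total 590
Band 2: 1630 * 0.966 = 1575
Band 3: 560 * 0.962 = 539
Band 4: 920 * 0.951 = 875
Band 5: 1360 * 0.962 + 990 * 0.646 = 1308 + 640 = 1948
Net migration: Band 1 − 140 → 450
End of period: [450, 1575, 539, 875, 1948]
[period 2]
Births: 1575 * 0.409 = 644 ; 539 * 0.392 = 211 — total 855
Band 2: 450 * 0.966 = 435
Band 3: 1575 * 0.962 = 1515
Band 4: 539 * 0.951 = 513
Band 5: 875 * 0.962 + 1948 * 0.646 = 842 + 1258 = 2100
Net migration: Band 1 − 140 → 715
End of period: [715, 435, 1515, 513, 2100]
Scenario B total after 2 periods: 5278
Difference B − A = 5278 − 5214 = 64

64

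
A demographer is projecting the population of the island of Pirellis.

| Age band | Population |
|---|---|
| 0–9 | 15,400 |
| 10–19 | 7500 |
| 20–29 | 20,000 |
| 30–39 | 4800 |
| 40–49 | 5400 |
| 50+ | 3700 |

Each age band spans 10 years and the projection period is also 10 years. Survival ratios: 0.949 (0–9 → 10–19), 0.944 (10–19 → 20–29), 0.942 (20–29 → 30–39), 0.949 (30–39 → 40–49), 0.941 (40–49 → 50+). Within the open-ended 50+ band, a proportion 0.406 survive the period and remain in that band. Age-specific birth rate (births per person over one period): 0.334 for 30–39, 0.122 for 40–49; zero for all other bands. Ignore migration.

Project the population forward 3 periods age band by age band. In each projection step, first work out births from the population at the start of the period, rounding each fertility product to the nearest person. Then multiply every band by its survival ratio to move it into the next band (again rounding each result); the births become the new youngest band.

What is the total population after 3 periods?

Period 1.
Births: 4800 × 0.334 = 1603 ; 5400 × 0.122 = 659 → 2262
10–19: 15400 × 0.949 = 14615
20–29: 7500 × 0.944 = 7080
30–39: 20000 × 0.942 = 18840
40–49: 4800 × 0.949 = 4555
50+: 5400 × 0.941 + 3700 × 0.406 = 5081 + 1502 = 6583
End of period: [2262, 14615, 7080, 18840, 4555, 6583]
Period 2.
Births: 18840 × 0.334 = 6293 ; 4555 × 0.122 = 556 → 6849
10–19: 2262 × 0.949 = 2147
20–29: 14615 × 0.944 = 13797
30–39: 7080 × 0.942 = 6669
40–49: 18840 × 0.949 = 17879
50+: 4555 × 0.941 + 6583 × 0.406 = 4286 + 2673 = 6959
End of period: [6849, 2147, 13797, 6669, 17879, 6959]
Period 3.
Births: 6669 × 0.334 = 2227 ; 17879 × 0.122 = 2181 → 4408
10–19: 6849 × 0.949 = 6500
20–29: 2147 × 0.944 = 2027
30–39: 13797 × 0.942 = 12997
40–49: 6669 × 0.949 = 6329
50+: 17879 × 0.941 + 6959 × 0.406 = 16824 + 2825 = 19649
End of period: [4408, 6500, 2027, 12997, 6329, 19649]
Total after period 3: 4408 + 6500 + 2027 + 12997 + 6329 + 19649 = 51910

51910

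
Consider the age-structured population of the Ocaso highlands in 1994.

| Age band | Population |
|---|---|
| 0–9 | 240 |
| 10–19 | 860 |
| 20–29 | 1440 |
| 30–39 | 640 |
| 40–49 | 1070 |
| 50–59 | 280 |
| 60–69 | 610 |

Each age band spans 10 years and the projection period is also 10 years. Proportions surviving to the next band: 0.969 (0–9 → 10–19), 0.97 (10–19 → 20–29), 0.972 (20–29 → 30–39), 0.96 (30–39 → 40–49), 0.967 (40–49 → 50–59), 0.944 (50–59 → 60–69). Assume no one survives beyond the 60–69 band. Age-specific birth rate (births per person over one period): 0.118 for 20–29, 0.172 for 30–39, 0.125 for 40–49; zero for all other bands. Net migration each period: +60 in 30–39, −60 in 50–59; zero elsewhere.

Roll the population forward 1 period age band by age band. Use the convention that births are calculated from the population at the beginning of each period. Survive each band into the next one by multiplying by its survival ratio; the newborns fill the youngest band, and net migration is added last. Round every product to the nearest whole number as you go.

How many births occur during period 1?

414

[period 1]
Births: 1440 * 0.118 = 170 ; 640 * 0.172 = 110 ; 1070 * 0.125 = 134 → total 414
10–19: 240 * 0.969 = 233
20–29: 860 * 0.97 = 834
30–39: 1440 * 0.972 = 1400
40–49: 640 * 0.96 = 614
50–59: 1070 * 0.967 = 1035
60–69: 280 * 0.944 = 264
Net migration: 30–39 + 60 → 1460; 50–59 − 60 → 975
Giving 414 / 233 / 834 / 1460 / 614 / 975 / 264.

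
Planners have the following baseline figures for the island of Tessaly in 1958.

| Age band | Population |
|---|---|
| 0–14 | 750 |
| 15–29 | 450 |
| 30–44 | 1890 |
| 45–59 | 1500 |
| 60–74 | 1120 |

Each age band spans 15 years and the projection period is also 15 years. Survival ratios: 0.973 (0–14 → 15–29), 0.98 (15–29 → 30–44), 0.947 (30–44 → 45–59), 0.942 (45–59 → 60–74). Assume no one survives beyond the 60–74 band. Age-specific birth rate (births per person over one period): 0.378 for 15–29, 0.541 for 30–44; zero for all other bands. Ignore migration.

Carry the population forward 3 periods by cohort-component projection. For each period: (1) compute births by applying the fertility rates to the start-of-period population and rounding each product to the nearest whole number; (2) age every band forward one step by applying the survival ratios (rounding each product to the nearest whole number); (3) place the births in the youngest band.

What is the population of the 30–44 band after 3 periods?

1137

[period 1]
Births: 450 × 0.378 = 170 ; 1890 × 0.541 = 1022 ⇒ total 1192
15–29: 750 × 0.973 = 730
30–44: 450 × 0.98 = 441
45–59: 1890 × 0.947 = 1790
60–74: 1500 × 0.942 = 1413
Population now: 0–14=1192, 15–29=730, 30–44=441, 45–59=1790, 60–74=1413
[period 2]
Births: 730 × 0.378 = 276 ; 441 × 0.541 = 239 ⇒ total 515
15–29: 1192 × 0.973 = 1160
30–44: 730 × 0.98 = 715
45–59: 441 × 0.947 = 418
60–74: 1790 × 0.942 = 1686
Population now: 0–14=515, 15–29=1160, 30–44=715, 45–59=418, 60–74=1686
[period 3]
Births: 1160 × 0.378 = 438 ; 715 × 0.541 = 387 ⇒ total 825
15–29: 515 × 0.973 = 501
30–44: 1160 × 0.98 = 1137
45–59: 715 × 0.947 = 677
60–74: 418 × 0.942 = 394
Population now: 0–14=825, 15–29=501, 30–44=1137, 45–59=677, 60–74=394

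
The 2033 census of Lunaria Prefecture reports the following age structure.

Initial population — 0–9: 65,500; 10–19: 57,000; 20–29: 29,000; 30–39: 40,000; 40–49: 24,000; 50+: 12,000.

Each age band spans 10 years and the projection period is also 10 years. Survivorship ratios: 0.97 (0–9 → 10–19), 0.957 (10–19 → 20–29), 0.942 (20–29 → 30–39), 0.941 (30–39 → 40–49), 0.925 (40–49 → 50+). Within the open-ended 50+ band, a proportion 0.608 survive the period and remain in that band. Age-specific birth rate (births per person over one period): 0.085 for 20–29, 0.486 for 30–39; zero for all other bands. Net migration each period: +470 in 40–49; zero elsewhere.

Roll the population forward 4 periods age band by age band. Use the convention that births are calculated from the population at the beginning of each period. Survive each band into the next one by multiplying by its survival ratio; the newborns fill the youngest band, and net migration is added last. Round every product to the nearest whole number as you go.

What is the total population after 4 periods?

— Period 1 —
Births: 29000 × 0.085 = 2465  |  40000 × 0.486 = 19440 — total 21905
10–19: 65500 × 0.97 = 63535
20–29: 57000 × 0.957 = 54549
30–39: 29000 × 0.942 = 27318
40–49: 40000 × 0.941 = 37640
50+: 24000 × 0.925 + 12000 × 0.608 = 22200 + 7296 = 29496
Net migration: 40–49 + 470 → 38110
→ [21905, 63535, 54549, 27318, 38110, 29496]
— Period 2 —
Births: 54549 × 0.085 = 4637  |  27318 × 0.486 = 13277 — total 17914
10–19: 21905 × 0.97 = 21248
20–29: 63535 × 0.957 = 60803
30–39: 54549 × 0.942 = 51385
40–49: 27318 × 0.941 = 25706
50+: 38110 × 0.925 + 29496 × 0.608 = 35252 + 17934 = 53186
Net migration: 40–49 + 470 → 26176
→ [17914, 21248, 60803, 51385, 26176, 53186]
— Period 3 —
Births: 60803 × 0.085 = 5168  |  51385 × 0.486 = 24973 — total 30141
10–19: 17914 × 0.97 = 17377
20–29: 21248 × 0.957 = 20334
30–39: 60803 × 0.942 = 57276
40–49: 51385 × 0.941 = 48353
50+: 26176 × 0.925 + 53186 × 0.608 = 24213 + 32337 = 56550
Net migration: 40–49 + 470 → 48823
→ [30141, 17377, 20334, 57276, 48823, 56550]
— Period 4 —
Births: 20334 × 0.085 = 1728  |  57276 × 0.486 = 27836 — total 29564
10–19: 30141 × 0.97 = 29237
20–29: 17377 × 0.957 = 16630
30–39: 20334 × 0.942 = 19155
40–49: 57276 × 0.941 = 53897
50+: 48823 × 0.925 + 56550 × 0.608 = 45161 + 34382 = 79543
Net migration: 40–49 + 470 → 54367
→ [29564, 29237, 16630, 19155, 54367, 79543]
Total after period 4: 29564 + 29237 + 16630 + 19155 + 54367 + 79543 = 228496

228496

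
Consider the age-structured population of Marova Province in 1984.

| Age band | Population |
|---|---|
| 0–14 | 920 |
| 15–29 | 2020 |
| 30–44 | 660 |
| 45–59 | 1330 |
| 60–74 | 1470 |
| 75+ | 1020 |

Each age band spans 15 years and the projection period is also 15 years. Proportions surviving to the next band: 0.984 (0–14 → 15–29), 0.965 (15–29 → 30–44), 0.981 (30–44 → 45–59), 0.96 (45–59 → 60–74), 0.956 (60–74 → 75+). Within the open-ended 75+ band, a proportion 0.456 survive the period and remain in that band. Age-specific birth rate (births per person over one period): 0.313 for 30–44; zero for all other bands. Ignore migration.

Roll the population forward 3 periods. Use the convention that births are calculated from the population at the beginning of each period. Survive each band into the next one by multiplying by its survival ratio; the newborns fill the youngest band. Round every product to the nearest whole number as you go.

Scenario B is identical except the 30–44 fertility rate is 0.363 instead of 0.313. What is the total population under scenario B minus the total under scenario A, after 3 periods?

(Bands numbered youngest = 1 to oldest = 6.)
— Period 1 —
Births: 660 × 0.313 = 207
Band 2: 920 × 0.984 = 905
Band 3: 2020 × 0.965 = 1949
Band 4: 660 × 0.981 = 647
Band 5: 1330 × 0.96 = 1277
Band 6: 1470 × 0.956 + 1020 × 0.456 = 1405 + 465 = 1870
→ [207, 905, 1949, 647, 1277, 1870]
— Period 2 —
Births: 1949 × 0.313 = 610
Band 2: 207 × 0.984 = 204
Band 3: 905 × 0.965 = 873
Band 4: 1949 × 0.981 = 1912
Band 5: 647 × 0.96 = 621
Band 6: 1277 × 0.956 + 1870 × 0.456 = 1221 + 853 = 2074
→ [610, 204, 873, 1912, 621, 2074]
— Period 3 —
Births: 873 × 0.313 = 273
Band 2: 610 × 0.984 = 600
Band 3: 204 × 0.965 = 197
Band 4: 873 × 0.981 = 856
Band 5: 1912 × 0.96 = 1836
Band 6: 621 × 0.956 + 2074 × 0.456 = 594 + 946 = 1540
→ [273, 600, 197, 856, 1836, 1540]
Scenario A total after 3 periods: 5302
Scenario B projection —
— Period 1 —
Births: 660 × 0.363 = 240
Band 2: 920 × 0.984 = 905
Band 3: 2020 × 0.965 = 1949
Band 4: 660 × 0.981 = 647
Band 5: 1330 × 0.96 = 1277
Band 6: 1470 × 0.956 + 1020 × 0.456 = 1405 + 465 = 1870
→ [240, 905, 1949, 647, 1277, 1870]
— Period 2 —
Births: 1949 × 0.363 = 707
Band 2: 240 × 0.984 = 236
Band 3: 905 × 0.965 = 873
Band 4: 1949 × 0.981 = 1912
Band 5: 647 × 0.96 = 621
Band 6: 1277 × 0.956 + 1870 × 0.456 = 1221 + 853 = 2074
→ [707, 236, 873, 1912, 621, 2074]
— Period 3 —
Births: 873 × 0.363 = 317
Band 2: 707 × 0.984 = 696
Band 3: 236 × 0.965 = 228
Band 4: 873 × 0.981 = 856
Band 5: 1912 × 0.96 = 1836
Band 6: 621 × 0.956 + 2074 × 0.456 = 594 + 946 = 1540
→ [317, 696, 228, 856, 1836, 1540]
Scenario B total after 3 periods: 5473
Difference B − A = 5473 − 5302 = 171

171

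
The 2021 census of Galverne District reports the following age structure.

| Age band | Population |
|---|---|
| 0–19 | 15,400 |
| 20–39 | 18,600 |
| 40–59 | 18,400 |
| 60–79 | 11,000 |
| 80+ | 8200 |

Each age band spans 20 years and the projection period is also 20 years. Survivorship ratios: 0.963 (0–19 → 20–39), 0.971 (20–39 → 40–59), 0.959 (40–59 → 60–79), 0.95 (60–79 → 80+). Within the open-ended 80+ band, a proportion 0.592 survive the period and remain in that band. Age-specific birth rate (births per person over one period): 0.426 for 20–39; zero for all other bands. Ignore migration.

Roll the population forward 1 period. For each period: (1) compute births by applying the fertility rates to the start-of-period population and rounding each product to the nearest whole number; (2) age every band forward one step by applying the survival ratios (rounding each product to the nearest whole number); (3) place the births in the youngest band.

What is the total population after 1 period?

Numbering the bands 1..5 from youngest to oldest:
Period 1.
Births: 18600 * 0.426 = 7924
Band 2: 15400 * 0.963 = 14830
Band 3: 18600 * 0.971 = 18061
Band 4: 18400 * 0.959 = 17646
Band 5: 11000 * 0.95 + 8200 * 0.592 = 10450 + 4854 = 15304
End of period: [7924, 14830, 18061, 17646, 15304]
Total after period 1: 7924 + 14830 + 18061 + 17646 + 15304 = 73765

73765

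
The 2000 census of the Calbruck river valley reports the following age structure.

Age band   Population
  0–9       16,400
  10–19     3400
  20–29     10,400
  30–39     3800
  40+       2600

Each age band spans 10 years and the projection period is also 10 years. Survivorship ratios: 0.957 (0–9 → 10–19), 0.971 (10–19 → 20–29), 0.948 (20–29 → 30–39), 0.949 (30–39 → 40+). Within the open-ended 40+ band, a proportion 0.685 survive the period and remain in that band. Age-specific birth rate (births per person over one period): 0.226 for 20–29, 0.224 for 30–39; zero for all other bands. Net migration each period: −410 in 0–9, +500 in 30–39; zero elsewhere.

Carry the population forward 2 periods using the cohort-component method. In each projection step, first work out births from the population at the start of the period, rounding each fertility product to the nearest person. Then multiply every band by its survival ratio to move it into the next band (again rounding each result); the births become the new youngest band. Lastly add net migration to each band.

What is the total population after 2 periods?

37717

Period 1.
Births: 10400 * 0.226 = 2350  |  3800 * 0.224 = 851 → 3201
10–19: 16400 * 0.957 = 15695
20–29: 3400 * 0.971 = 3301
30–39: 10400 * 0.948 = 9859
40+: 3800 * 0.949 + 2600 * 0.685 = 3606 + 1781 = 5387
Net migration: 0–9 − 410 → 2791; 30–39 + 500 → 10359
Giving 2791 / 15695 / 3301 / 10359 / 5387.
Period 2.
Births: 3301 * 0.226 = 746  |  10359 * 0.224 = 2320 → 3066
10–19: 2791 * 0.957 = 2671
20–29: 15695 * 0.971 = 15240
30–39: 3301 * 0.948 = 3129
40+: 10359 * 0.949 + 5387 * 0.685 = 9831 + 3690 = 13521
Net migration: 0–9 − 410 → 2656; 30–39 + 500 → 3629
Giving 2656 / 2671 / 15240 / 3629 / 13521.
Total after period 2: 2656 + 2671 + 15240 + 3629 + 13521 = 37717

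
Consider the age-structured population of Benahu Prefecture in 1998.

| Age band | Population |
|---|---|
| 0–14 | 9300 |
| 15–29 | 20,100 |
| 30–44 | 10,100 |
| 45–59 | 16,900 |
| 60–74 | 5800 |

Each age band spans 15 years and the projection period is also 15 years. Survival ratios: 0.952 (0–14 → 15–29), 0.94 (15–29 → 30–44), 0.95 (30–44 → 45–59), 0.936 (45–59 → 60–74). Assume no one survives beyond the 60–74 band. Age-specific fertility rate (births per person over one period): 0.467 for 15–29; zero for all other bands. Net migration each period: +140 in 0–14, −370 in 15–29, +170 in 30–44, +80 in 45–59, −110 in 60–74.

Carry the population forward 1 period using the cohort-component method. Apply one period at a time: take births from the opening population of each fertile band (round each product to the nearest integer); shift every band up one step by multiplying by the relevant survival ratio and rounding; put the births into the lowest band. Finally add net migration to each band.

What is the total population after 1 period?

62458

[period 1]
Births: 20100 × 0.467 = 9387
15–29: 9300 × 0.952 = 8854
30–44: 20100 × 0.94 = 18894
45–59: 10100 × 0.95 = 9595
60–74: 16900 × 0.936 = 15818
Net migration: 0–14 + 140 → 9527; 15–29 − 370 → 8484; 30–44 + 170 → 19064; 45–59 + 80 → 9675; 60–74 − 110 → 15708
End of period: [9527, 8484, 19064, 9675, 15708]
Total after period 1: 9527 + 8484 + 19064 + 9675 + 15708 = 62458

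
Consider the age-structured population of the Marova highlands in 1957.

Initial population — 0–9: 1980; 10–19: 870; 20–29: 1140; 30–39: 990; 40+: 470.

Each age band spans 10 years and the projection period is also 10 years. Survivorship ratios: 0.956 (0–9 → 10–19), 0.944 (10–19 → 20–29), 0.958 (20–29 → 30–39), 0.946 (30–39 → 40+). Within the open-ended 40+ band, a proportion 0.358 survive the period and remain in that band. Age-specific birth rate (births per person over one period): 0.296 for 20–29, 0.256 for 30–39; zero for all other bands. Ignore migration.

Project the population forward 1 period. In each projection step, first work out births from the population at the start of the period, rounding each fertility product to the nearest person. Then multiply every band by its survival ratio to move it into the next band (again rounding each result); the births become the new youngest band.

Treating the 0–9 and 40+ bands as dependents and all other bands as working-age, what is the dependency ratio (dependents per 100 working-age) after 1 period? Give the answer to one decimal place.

44.5

After projecting period 1:
Births: 1140 × 0.296 = 337, 990 × 0.256 = 253 → total 590
10–19: 1980 × 0.956 = 1893
20–29: 870 × 0.944 = 821
30–39: 1140 × 0.958 = 1092
40+: 990 × 0.946 + 470 × 0.358 = 937 + 168 = 1105
→ [590, 1893, 821, 1092, 1105]
Dependents (band 0–9 + band 40+) = 590 + 1105 = 1695; working-age = 3806; ratio = 1695/3806 × 100 = 44.5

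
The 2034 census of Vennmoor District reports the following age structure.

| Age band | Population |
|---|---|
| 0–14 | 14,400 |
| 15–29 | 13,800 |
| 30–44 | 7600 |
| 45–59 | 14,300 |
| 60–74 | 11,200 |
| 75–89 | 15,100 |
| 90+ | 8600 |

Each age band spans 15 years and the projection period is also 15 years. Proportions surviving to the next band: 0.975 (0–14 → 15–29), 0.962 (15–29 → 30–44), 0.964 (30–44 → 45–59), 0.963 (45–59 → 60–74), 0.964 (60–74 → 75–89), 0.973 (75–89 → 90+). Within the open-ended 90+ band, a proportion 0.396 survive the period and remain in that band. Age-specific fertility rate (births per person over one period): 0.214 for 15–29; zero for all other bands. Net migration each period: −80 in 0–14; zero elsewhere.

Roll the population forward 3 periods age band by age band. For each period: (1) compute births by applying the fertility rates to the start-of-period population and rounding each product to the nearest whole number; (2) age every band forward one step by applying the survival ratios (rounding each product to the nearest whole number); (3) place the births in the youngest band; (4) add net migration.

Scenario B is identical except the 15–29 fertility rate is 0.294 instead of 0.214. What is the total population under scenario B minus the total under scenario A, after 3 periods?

2672

After projecting period 1:
Births: 13800 × 0.214 = 2953
15–29: 14400 × 0.975 = 14040
30–44: 13800 × 0.962 = 13276
45–59: 7600 × 0.964 = 7326
60–74: 14300 × 0.963 = 13771
75–89: 11200 × 0.964 = 10797
90+: 15100 × 0.973 + 8600 × 0.396 = 14692 + 3406 = 18098
Net migration: 0–14 − 80 → 2873
Giving 2873 / 14040 / 13276 / 7326 / 13771 / 10797 / 18098.
After projecting period 2:
Births: 14040 × 0.214 = 3005
15–29: 2873 × 0.975 = 2801
30–44: 14040 × 0.962 = 13506
45–59: 13276 × 0.964 = 12798
60–74: 7326 × 0.963 = 7055
75–89: 13771 × 0.964 = 13275
90+: 10797 × 0.973 + 18098 × 0.396 = 10505 + 7167 = 17672
Net migration: 0–14 − 80 → 2925
Giving 2925 / 2801 / 13506 / 12798 / 7055 / 13275 / 17672.
After projecting period 3:
Births: 2801 × 0.214 = 599
15–29: 2925 × 0.975 = 2852
30–44: 2801 × 0.962 = 2695
45–59: 13506 × 0.964 = 13020
60–74: 12798 × 0.963 = 12324
75–89: 7055 × 0.964 = 6801
90+: 13275 × 0.973 + 17672 × 0.396 = 12917 + 6998 = 19915
Net migration: 0–14 − 80 → 519
Giving 519 / 2852 / 2695 / 13020 / 12324 / 6801 / 19915.
Scenario A total after 3 periods: 58126
Scenario B projection —
After projecting period 1:
Births: 13800 × 0.294 = 4057
15–29: 14400 × 0.975 = 14040
30–44: 13800 × 0.962 = 13276
45–59: 7600 × 0.964 = 7326
60–74: 14300 × 0.963 = 13771
75–89: 11200 × 0.964 = 10797
90+: 15100 × 0.973 + 8600 × 0.396 = 14692 + 3406 = 18098
Net migration: 0–14 − 80 → 3977
Giving 3977 / 14040 / 13276 / 7326 / 13771 / 10797 / 18098.
After projecting period 2:
Births: 14040 × 0.294 = 4128
15–29: 3977 × 0.975 = 3878
30–44: 14040 × 0.962 = 13506
45–59: 13276 × 0.964 = 12798
60–74: 7326 × 0.963 = 7055
75–89: 13771 × 0.964 = 13275
90+: 10797 × 0.973 + 18098 × 0.396 = 10505 + 7167 = 17672
Net migration: 0–14 − 80 → 4048
Giving 4048 / 3878 / 13506 / 12798 / 7055 / 13275 / 17672.
After projecting period 3:
Births: 3878 × 0.294 = 1140
15–29: 4048 × 0.975 = 3947
30–44: 3878 × 0.962 = 3731
45–59: 13506 × 0.964 = 13020
60–74: 12798 × 0.963 = 12324
75–89: 7055 × 0.964 = 6801
90+: 13275 × 0.973 + 17672 × 0.396 = 12917 + 6998 = 19915
Net migration: 0–14 − 80 → 1060
Giving 1060 / 3947 / 3731 / 13020 / 12324 / 6801 / 19915.
Scenario B total after 3 periods: 60798
Difference B − A = 60798 − 58126 = 2672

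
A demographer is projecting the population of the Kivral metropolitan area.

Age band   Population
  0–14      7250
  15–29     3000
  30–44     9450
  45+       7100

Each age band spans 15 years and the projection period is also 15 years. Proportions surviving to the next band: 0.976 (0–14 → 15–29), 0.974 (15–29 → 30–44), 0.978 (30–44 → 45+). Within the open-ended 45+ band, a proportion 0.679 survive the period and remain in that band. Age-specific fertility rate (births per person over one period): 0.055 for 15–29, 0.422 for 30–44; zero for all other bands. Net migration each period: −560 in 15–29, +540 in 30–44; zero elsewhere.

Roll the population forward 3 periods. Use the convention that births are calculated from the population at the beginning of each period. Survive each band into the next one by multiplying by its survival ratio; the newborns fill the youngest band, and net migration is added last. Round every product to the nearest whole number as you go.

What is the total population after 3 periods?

Let group 1 be 0–14 through group 4 = 45+.
Period 1:
Births: 3000 * 0.055 = 165, 9450 * 0.422 = 3988 — total 4153
Group 2: 7250 * 0.976 = 7076
Group 3: 3000 * 0.974 = 2922
Group 4: 9450 * 0.978 + 7100 * 0.679 = 9242 + 4821 = 14063
Net migration: Group 2 − 560 → 6516; Group 3 + 540 → 3462
End of period: [4153, 6516, 3462, 14063]
Period 2:
Births: 6516 * 0.055 = 358, 3462 * 0.422 = 1461 — total 1819
Group 2: 4153 * 0.976 = 4053
Group 3: 6516 * 0.974 = 6347
Group 4: 3462 * 0.978 + 14063 * 0.679 = 3386 + 9549 = 12935
Net migration: Group 2 − 560 → 3493; Group 3 + 540 → 6887
End of period: [1819, 3493, 6887, 12935]
Period 3:
Births: 3493 * 0.055 = 192, 6887 * 0.422 = 2906 — total 3098
Group 2: 1819 * 0.976 = 1775
Group 3: 3493 * 0.974 = 3402
Group 4: 6887 * 0.978 + 12935 * 0.679 = 6735 + 8783 = 15518
Net migration: Group 2 − 560 → 1215; Group 3 + 540 → 3942
End of period: [3098, 1215, 3942, 15518]
Total after period 3: 3098 + 1215 + 3942 + 15518 = 23773

23773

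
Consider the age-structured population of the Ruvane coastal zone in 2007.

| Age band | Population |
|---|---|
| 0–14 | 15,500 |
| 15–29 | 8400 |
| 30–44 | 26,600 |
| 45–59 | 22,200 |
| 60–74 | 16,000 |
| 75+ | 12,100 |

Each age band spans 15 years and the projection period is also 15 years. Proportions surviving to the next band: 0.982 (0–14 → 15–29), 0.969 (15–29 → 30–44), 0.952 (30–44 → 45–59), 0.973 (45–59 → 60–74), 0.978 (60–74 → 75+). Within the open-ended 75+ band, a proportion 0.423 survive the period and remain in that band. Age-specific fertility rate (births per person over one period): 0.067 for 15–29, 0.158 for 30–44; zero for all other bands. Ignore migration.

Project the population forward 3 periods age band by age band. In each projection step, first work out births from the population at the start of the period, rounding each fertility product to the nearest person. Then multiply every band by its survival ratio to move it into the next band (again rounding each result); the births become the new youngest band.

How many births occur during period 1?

4766

Let group 1 be 0–14 through group 6 = 75+.
Period 1:
Births: 8400 * 0.067 = 563  |  26600 * 0.158 = 4203 — total 4766
Group 2: 15500 * 0.982 = 15221
Group 3: 8400 * 0.969 = 8140
Group 4: 26600 * 0.952 = 25323
Group 5: 22200 * 0.973 = 21601
Group 6: 16000 * 0.978 + 12100 * 0.423 = 15648 + 5118 = 20766
Giving 4766 / 15221 / 8140 / 25323 / 21601 / 20766.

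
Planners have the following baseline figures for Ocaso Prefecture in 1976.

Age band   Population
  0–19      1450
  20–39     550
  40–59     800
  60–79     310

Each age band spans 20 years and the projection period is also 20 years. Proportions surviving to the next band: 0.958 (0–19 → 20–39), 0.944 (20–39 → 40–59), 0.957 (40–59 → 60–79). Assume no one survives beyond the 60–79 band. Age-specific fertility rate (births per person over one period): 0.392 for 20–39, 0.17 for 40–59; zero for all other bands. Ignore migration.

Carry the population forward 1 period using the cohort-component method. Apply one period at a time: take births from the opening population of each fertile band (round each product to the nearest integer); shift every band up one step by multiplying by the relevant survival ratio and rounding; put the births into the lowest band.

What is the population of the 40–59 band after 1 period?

519

Period 1.
Births: 550 × 0.392 = 216, 800 × 0.17 = 136 → 352
20–39: 1450 × 0.958 = 1389
40–59: 550 × 0.944 = 519
60–79: 800 × 0.957 = 766
Giving 352 / 1389 / 519 / 766.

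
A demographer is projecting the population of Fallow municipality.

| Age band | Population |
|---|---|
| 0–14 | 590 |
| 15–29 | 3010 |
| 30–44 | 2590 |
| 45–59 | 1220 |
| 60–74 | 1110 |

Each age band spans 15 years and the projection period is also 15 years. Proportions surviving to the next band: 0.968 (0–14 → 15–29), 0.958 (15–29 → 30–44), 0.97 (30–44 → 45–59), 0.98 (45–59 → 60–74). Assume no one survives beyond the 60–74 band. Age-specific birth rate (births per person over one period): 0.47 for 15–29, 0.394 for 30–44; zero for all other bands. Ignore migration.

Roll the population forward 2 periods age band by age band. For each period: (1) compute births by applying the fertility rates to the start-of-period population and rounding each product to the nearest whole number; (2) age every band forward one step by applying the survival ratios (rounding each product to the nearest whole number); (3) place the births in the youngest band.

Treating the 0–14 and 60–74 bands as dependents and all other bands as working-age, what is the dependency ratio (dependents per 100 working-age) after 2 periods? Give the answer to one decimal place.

67.8

(Bands numbered youngest = 1 to oldest = 5.)
Period 1.
Births: 3010 × 0.47 = 1415  |  2590 × 0.394 = 1020 ⇒ total 2435
Band 2: 590 × 0.968 = 571
Band 3: 3010 × 0.958 = 2884
Band 4: 2590 × 0.97 = 2512
Band 5: 1220 × 0.98 = 1196
End of period: [2435, 571, 2884, 2512, 1196]
Period 2.
Births: 571 × 0.47 = 268  |  2884 × 0.394 = 1136 ⇒ total 1404
Band 2: 2435 × 0.968 = 2357
Band 3: 571 × 0.958 = 547
Band 4: 2884 × 0.97 = 2797
Band 5: 2512 × 0.98 = 2462
End of period: [1404, 2357, 547, 2797, 2462]
Dependents (band 0–14 + band 60–74) = 1404 + 2462 = 3866; working-age = 5701; ratio = 3866/5701 × 100 = 67.8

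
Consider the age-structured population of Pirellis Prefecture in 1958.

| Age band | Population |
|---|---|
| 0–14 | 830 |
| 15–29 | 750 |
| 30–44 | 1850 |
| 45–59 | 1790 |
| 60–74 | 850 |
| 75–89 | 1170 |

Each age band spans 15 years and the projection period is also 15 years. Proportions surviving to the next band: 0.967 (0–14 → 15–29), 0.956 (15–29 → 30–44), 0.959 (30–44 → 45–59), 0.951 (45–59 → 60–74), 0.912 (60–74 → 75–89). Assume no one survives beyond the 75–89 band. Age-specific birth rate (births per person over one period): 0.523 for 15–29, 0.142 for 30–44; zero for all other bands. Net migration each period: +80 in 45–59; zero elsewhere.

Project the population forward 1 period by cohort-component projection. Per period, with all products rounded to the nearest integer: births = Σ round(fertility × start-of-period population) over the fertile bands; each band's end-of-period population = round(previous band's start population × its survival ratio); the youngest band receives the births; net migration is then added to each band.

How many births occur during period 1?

655

— Period 1 —
Births: 750 × 0.523 = 392  |  1850 × 0.142 = 263 — total 655
15–29: 830 × 0.967 = 803
30–44: 750 × 0.956 = 717
45–59: 1850 × 0.959 = 1774
60–74: 1790 × 0.951 = 1702
75–89: 850 × 0.912 = 775
Net migration: 45–59 + 80 → 1854
→ [655, 803, 717, 1854, 1702, 775]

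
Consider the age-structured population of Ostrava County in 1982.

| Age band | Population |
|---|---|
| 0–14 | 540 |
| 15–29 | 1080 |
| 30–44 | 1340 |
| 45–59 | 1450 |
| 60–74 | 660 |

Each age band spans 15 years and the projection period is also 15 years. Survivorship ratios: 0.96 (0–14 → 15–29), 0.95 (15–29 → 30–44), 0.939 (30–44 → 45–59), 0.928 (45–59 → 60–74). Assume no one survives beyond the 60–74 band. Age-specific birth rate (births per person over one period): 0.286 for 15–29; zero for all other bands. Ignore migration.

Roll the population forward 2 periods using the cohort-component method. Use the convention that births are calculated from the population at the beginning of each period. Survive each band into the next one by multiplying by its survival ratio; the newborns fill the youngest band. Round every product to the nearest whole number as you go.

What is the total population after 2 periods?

3067

Let band 1 be 0–14 through band 5 = 60–74.
— Period 1 —
Births: 1080 * 0.286 = 309
Band 2: 540 * 0.96 = 518
Band 3: 1080 * 0.95 = 1026
Band 4: 1340 * 0.939 = 1258
Band 5: 1450 * 0.928 = 1346
End of period: [309, 518, 1026, 1258, 1346]
— Period 2 —
Births: 518 * 0.286 = 148
Band 2: 309 * 0.96 = 297
Band 3: 518 * 0.95 = 492
Band 4: 1026 * 0.939 = 963
Band 5: 1258 * 0.928 = 1167
End of period: [148, 297, 492, 963, 1167]
Total after period 2: 148 + 297 + 492 + 963 + 1167 = 3067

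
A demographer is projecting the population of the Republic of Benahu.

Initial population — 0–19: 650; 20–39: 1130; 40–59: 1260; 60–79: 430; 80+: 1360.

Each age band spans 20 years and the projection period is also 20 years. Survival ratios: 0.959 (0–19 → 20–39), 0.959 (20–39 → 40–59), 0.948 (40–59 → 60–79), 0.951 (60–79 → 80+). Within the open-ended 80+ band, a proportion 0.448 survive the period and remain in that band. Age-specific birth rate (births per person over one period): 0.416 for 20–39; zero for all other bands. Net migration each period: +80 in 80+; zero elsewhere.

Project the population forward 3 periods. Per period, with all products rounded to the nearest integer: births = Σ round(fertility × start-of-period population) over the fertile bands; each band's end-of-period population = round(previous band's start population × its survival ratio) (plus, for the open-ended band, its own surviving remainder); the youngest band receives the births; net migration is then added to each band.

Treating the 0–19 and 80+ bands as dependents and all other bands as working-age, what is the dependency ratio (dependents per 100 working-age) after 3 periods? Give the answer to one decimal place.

161.3

Let band 1 be 0–19 through band 5 = 80+.
After projecting period 1:
Births: 1130 * 0.416 = 470
Band 2: 650 * 0.959 = 623
Band 3: 1130 * 0.959 = 1084
Band 4: 1260 * 0.948 = 1194
Band 5: 430 * 0.951 + 1360 * 0.448 = 409 + 609 = 1018
Net migration: Band 5 + 80 → 1098
Giving 470 / 623 / 1084 / 1194 / 1098.
After projecting period 2:
Births: 623 * 0.416 = 259
Band 2: 470 * 0.959 = 451
Band 3: 623 * 0.959 = 597
Band 4: 1084 * 0.948 = 1028
Band 5: 1194 * 0.951 + 1098 * 0.448 = 1135 + 492 = 1627
Net migration: Band 5 + 80 → 1707
Giving 259 / 451 / 597 / 1028 / 1707.
After projecting period 3:
Births: 451 * 0.416 = 188
Band 2: 259 * 0.959 = 248
Band 3: 451 * 0.959 = 433
Band 4: 597 * 0.948 = 566
Band 5: 1028 * 0.951 + 1707 * 0.448 = 978 + 765 = 1743
Net migration: Band 5 + 80 → 1823
Giving 188 / 248 / 433 / 566 / 1823.
Dependents (band 0–19 + band 80+) = 188 + 1823 = 2011; working-age = 1247; ratio = 2011/1247 × 100 = 161.3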